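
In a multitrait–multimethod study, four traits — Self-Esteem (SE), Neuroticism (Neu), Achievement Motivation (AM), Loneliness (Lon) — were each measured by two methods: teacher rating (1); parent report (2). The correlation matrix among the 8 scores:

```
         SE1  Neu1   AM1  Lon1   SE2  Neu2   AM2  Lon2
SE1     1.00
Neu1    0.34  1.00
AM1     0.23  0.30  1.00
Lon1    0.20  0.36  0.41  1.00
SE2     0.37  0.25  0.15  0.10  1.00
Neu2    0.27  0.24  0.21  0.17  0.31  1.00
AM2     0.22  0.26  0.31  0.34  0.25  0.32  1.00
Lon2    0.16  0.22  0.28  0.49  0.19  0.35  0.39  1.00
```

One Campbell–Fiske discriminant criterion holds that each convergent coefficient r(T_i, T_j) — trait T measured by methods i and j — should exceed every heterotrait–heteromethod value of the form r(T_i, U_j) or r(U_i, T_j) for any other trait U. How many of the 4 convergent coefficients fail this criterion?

Each convergent coefficient versus the relevant comparison correlations:
SE (methods 1·2): 0.37 vs {0.27, 0.25, 0.22, 0.15, 0.16, 0.10} → pass.
Neu (methods 1·2): 0.24 vs {0.25, 0.27, 0.26, 0.21, 0.22, 0.17} → fail.
AM (methods 1·2): 0.31 vs {0.15, 0.22, 0.21, 0.26, 0.28, 0.34} → fail.
Lon (methods 1·2): 0.49 vs {0.10, 0.16, 0.17, 0.22, 0.34, 0.28} → pass.
2 of 4 fail.

2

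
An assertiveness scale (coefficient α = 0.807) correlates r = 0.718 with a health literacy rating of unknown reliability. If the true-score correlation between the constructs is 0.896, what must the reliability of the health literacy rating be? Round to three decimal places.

0.796

r_true = r_obs / √(r_xx · r_yy) ⇒ 0.896 = 0.718 / √(0.807 · r_yy).
√(0.807 · r_yy) = 0.718 / 0.896 = 0.8013; 0.807 · r_yy = 0.6421; r_yy = 0.6421 / 0.807 ≈ 0.796.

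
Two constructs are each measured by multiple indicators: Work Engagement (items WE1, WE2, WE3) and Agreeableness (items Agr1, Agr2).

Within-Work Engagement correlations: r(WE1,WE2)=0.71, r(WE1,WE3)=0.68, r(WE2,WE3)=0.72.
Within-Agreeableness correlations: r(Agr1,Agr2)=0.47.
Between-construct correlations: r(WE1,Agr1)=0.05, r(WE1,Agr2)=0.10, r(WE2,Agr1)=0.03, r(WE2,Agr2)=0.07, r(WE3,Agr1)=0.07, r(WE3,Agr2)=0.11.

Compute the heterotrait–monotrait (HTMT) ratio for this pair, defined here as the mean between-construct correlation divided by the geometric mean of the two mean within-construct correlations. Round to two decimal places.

0.12

Mean heterotrait r = 0.43/6 = 0.0717.
Mean within-WE = 2.11/3 = 0.7033; mean within-Agr = 0.47/1 = 0.4700.
Geometric mean = √(0.7033 × 0.4700) = 0.5749.
HTMT = 0.0717 / 0.5749 = 0.12.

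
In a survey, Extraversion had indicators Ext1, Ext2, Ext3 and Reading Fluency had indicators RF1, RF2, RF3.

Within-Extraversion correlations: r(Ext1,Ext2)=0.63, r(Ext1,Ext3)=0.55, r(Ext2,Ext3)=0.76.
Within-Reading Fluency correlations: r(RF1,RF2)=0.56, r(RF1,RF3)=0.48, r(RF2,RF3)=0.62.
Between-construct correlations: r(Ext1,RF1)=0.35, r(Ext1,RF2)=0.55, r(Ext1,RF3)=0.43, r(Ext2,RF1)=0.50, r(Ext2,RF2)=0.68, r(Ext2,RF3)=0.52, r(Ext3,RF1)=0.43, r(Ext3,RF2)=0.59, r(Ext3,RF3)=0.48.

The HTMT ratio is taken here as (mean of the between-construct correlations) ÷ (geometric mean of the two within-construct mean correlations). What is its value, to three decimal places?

0.841

Mean heterotrait r = 4.53/9 = 0.5033.
Mean within-Ext = 1.94/3 = 0.6467; mean within-RF = 1.66/3 = 0.5533.
Geometric mean = √(0.6467 × 0.5533) = 0.5982.
HTMT = 0.5033 / 0.5982 = 0.841.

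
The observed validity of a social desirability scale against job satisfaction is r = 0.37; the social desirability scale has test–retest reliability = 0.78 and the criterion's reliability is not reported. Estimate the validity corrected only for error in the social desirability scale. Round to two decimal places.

0.42

Single correction: r_c = r_obs / √r_xx = 0.37 / √0.78 = 0.37 / 0.8832 ≈ 0.42.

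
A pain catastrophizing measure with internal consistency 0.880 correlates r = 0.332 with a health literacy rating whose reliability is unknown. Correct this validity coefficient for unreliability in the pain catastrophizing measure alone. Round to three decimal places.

Single correction: r_c = r_obs / √r_xx = 0.332 / √0.880 = 0.332 / 0.9381 ≈ 0.354.

0.354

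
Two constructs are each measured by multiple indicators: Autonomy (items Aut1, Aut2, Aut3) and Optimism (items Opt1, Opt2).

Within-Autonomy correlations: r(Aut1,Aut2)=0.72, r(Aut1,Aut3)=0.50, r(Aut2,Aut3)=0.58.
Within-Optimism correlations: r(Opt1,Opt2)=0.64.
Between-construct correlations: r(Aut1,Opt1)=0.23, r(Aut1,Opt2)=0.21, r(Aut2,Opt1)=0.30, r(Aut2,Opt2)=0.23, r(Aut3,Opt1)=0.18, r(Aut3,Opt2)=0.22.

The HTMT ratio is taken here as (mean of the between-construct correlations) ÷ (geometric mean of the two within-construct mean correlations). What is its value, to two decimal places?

Between-construct mean = 1.37/6 = 0.2283.
Mean within-Aut = 1.80/3 = 0.6000; mean within-Opt = 0.64/1 = 0.6400.
Geometric mean = √(0.6000 × 0.6400) = 0.6197.
HTMT = 0.2283 / 0.6197 = 0.37.

0.37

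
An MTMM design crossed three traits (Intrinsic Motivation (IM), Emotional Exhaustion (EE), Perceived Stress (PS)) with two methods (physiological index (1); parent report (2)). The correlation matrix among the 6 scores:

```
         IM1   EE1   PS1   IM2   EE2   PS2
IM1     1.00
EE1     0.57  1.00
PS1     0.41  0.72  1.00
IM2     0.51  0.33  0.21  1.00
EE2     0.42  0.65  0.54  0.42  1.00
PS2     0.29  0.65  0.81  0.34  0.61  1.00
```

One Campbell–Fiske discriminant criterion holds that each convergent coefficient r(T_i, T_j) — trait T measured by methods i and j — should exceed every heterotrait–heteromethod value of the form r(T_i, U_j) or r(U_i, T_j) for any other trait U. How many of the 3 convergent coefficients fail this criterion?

1

Convergent coefficients and their comparison sets:
IM (methods 1·2): 0.51 vs {0.42, 0.33, 0.29, 0.21} → pass.
EE (methods 1·2): 0.65 vs {0.33, 0.42, 0.65, 0.54} → fail.
PS (methods 1·2): 0.81 vs {0.21, 0.29, 0.54, 0.65} → pass.
1 of 3 fail.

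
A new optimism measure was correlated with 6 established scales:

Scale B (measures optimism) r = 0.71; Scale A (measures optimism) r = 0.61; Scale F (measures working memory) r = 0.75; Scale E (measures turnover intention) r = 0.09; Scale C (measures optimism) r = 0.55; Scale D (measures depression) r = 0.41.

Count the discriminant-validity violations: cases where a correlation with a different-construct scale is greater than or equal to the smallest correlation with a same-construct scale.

1

Convergent (same construct = optimism): Scale B, Scale A, Scale C.
Smallest convergent = 0.55. Discriminant values: 0.75, 0.09, 0.41; count ≥ 0.55 → 1.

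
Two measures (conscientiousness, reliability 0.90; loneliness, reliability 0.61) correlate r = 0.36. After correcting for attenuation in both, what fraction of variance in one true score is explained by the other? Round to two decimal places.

0.24

Disattenuated r = 0.36 / √(0.90 × 0.61) = 0.36 / 0.7409 = 0.4859.
Shared true-score variance = 0.4859² = 0.2361 ≈ 0.24.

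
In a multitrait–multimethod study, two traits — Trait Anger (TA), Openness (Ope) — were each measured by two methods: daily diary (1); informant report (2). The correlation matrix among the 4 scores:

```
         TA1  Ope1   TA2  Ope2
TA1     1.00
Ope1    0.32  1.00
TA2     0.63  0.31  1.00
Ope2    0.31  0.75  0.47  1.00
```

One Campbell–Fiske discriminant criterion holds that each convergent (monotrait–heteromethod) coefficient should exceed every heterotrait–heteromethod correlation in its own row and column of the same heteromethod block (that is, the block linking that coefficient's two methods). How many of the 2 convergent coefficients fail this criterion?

Convergent coefficients and their comparison sets:
TA (methods 1·2): 0.63 vs {0.31, 0.31} → pass.
Ope (methods 1·2): 0.75 vs {0.31, 0.31} → pass.
0 of 2 fail.

0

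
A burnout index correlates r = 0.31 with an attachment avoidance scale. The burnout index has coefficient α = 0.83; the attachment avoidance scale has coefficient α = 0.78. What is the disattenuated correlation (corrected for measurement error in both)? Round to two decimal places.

r_true = r_obs / √(r_xx · r_yy) = 0.31 / √(0.83 × 0.78) = 0.31 / √0.6474 = 0.31 / 0.8046 ≈ 0.39.

0.39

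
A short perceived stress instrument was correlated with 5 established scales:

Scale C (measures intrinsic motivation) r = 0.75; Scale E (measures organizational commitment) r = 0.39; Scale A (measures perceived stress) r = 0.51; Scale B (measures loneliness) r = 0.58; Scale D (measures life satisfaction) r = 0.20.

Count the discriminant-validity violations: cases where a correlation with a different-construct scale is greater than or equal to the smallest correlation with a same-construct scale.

Convergent (same construct = perceived stress): Scale A.
Smallest convergent = 0.51. Discriminant values: 0.75, 0.39, 0.58, 0.20; count ≥ 0.51 → 2.

2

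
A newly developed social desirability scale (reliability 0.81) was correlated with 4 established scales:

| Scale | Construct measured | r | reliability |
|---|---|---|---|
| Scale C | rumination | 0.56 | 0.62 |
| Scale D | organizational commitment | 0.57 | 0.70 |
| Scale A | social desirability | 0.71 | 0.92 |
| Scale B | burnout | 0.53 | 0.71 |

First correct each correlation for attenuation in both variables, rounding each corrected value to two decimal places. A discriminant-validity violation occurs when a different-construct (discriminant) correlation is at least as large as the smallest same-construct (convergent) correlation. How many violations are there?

Disattenuated r (r / √(r_scale · r_new)):
  Scale C (disc): 0.56 / √(0.62·0.81) = 0.79
  Scale D (disc): 0.57 / √(0.70·0.81) = 0.76
  Scale A (conv): 0.71 / √(0.92·0.81) = 0.82
  Scale B (disc): 0.53 / √(0.71·0.81) = 0.70
Smallest convergent = 0.82. Discriminant values: 0.79, 0.76, 0.70; count ≥ 0.82 → 0.

0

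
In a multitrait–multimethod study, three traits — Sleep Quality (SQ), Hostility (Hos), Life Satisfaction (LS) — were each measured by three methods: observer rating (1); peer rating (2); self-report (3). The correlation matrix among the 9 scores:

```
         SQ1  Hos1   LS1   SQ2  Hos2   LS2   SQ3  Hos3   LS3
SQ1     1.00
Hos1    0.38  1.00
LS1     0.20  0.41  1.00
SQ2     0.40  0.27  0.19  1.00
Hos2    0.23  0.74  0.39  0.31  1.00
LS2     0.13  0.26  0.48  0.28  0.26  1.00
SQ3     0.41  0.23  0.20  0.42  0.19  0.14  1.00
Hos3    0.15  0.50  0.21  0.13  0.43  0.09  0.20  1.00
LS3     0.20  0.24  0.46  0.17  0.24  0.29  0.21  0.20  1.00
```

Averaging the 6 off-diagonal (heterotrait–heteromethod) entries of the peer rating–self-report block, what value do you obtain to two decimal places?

0.16

HTHM values (method 2 × method 3): 0.13, 0.17, 0.19, 0.24, 0.14, 0.09; mean = 0.96/6 = 0.16.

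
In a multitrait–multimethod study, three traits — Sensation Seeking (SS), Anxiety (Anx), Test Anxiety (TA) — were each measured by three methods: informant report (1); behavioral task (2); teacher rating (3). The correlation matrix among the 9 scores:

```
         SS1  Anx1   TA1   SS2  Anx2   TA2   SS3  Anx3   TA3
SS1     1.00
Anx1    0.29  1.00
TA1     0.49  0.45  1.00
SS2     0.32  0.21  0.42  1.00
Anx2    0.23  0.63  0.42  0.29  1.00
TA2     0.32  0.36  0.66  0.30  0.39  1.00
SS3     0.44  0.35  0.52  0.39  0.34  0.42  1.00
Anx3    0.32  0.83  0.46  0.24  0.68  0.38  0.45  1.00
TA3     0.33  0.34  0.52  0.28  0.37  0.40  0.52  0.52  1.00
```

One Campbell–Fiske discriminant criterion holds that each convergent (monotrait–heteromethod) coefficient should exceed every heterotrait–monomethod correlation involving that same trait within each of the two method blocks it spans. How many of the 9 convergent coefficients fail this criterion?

Checking each validity diagonal entry against its comparison values:
SS (methods 1·2): 0.32 vs {0.29, 0.29, 0.49, 0.30} → fail.
SS (methods 1·3): 0.44 vs {0.29, 0.45, 0.49, 0.52} → fail.
SS (methods 2·3): 0.39 vs {0.29, 0.45, 0.30, 0.52} → fail.
Anx (methods 1·2): 0.63 vs {0.29, 0.29, 0.45, 0.39} → pass.
Anx (methods 1·3): 0.83 vs {0.29, 0.45, 0.45, 0.52} → pass.
Anx (methods 2·3): 0.68 vs {0.29, 0.45, 0.39, 0.52} → pass.
TA (methods 1·2): 0.66 vs {0.49, 0.30, 0.45, 0.39} → pass.
TA (methods 1·3): 0.52 vs {0.49, 0.52, 0.45, 0.52} → fail.
TA (methods 2·3): 0.40 vs {0.30, 0.52, 0.39, 0.52} → fail.
5 of 9 fail.

5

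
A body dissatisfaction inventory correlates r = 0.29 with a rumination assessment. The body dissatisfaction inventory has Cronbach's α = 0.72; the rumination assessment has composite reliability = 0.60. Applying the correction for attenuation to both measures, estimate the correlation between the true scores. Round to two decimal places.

0.44

r_true = r_obs / √(r_xx · r_yy) = 0.29 / √(0.72 × 0.60) = 0.29 / √0.4320 = 0.29 / 0.6573 ≈ 0.44.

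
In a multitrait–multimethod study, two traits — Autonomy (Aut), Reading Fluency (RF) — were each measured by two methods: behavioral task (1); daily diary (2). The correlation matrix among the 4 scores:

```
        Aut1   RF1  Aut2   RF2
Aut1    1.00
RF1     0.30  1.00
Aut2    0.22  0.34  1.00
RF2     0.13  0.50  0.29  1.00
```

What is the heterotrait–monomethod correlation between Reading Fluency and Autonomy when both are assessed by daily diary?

0.29

Different traits, same method: r(RF2, Aut2) = 0.29.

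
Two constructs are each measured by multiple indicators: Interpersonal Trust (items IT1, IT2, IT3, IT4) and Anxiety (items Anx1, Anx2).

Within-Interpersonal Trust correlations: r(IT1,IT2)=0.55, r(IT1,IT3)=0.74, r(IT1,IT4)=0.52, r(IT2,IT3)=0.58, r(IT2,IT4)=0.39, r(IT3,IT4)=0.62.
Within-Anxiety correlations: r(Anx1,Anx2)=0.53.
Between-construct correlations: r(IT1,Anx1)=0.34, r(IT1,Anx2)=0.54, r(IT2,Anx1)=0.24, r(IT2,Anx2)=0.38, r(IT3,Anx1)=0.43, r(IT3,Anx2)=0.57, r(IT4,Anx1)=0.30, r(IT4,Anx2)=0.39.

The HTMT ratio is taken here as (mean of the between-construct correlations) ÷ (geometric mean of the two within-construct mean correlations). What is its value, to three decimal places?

0.728

Mean heterotrait r = 3.19/8 = 0.3988.
Mean within-IT = 3.40/6 = 0.5667; mean within-Anx = 0.53/1 = 0.5300.
Geometric mean = √(0.5667 × 0.5300) = 0.5480.
HTMT = 0.3988 / 0.5480 = 0.728.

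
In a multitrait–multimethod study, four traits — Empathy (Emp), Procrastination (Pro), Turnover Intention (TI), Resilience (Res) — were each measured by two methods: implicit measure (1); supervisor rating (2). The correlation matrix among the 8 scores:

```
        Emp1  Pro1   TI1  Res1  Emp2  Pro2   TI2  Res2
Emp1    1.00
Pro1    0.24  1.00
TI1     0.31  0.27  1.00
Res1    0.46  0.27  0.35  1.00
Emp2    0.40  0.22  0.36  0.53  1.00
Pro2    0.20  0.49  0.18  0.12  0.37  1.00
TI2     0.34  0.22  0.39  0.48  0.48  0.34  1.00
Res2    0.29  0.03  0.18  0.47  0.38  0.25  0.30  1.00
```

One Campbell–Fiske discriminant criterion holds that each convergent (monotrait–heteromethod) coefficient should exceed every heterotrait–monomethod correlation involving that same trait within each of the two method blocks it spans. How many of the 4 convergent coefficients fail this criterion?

2

Convergent coefficients and their comparison sets:
Emp (methods 1·2): 0.40 vs {0.24, 0.37, 0.31, 0.48, 0.46, 0.38} → fail.
Pro (methods 1·2): 0.49 vs {0.24, 0.37, 0.27, 0.34, 0.27, 0.25} → pass.
TI (methods 1·2): 0.39 vs {0.31, 0.48, 0.27, 0.34, 0.35, 0.30} → fail.
Res (methods 1·2): 0.47 vs {0.46, 0.38, 0.27, 0.25, 0.35, 0.30} → pass.
2 of 4 fail.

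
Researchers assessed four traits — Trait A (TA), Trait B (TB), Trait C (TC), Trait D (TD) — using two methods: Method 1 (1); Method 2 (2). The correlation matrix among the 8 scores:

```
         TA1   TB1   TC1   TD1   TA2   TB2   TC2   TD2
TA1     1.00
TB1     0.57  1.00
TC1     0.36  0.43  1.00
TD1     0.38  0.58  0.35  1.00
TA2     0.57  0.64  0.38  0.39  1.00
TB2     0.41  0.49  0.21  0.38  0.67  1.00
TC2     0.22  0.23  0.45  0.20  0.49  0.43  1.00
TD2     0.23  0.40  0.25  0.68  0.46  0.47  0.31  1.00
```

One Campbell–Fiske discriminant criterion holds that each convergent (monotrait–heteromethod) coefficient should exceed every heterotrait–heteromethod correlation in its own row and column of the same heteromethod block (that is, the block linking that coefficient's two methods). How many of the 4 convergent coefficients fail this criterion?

2

Convergent coefficients and their comparison sets:
TA (methods 1·2): 0.57 vs {0.41, 0.64, 0.22, 0.38, 0.23, 0.39} → fail.
TB (methods 1·2): 0.49 vs {0.64, 0.41, 0.23, 0.21, 0.40, 0.38} → fail.
TC (methods 1·2): 0.45 vs {0.38, 0.22, 0.21, 0.23, 0.25, 0.20} → pass.
TD (methods 1·2): 0.68 vs {0.39, 0.23, 0.38, 0.40, 0.20, 0.25} → pass.
2 of 4 fail.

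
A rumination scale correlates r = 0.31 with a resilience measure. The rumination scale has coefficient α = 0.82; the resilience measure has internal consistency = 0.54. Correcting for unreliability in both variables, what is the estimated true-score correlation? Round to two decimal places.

0.47

r_true = r_obs / √(r_xx · r_yy) = 0.31 / √(0.82 × 0.54) = 0.31 / √0.4428 = 0.31 / 0.6654 ≈ 0.47.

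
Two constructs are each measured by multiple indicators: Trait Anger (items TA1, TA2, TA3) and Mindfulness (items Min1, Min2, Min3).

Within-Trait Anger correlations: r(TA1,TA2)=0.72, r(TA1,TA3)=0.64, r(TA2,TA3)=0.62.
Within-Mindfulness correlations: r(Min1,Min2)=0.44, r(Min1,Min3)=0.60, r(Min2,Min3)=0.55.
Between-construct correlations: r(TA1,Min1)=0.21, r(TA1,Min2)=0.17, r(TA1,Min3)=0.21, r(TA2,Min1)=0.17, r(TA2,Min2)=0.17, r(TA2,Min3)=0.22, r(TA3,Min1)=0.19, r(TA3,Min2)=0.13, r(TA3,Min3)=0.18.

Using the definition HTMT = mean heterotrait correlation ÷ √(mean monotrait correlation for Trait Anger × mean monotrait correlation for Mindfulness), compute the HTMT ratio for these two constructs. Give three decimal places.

Mean between = 1.65/9 = 0.1833.
Mean within-TA = 1.98/3 = 0.6600; mean within-Min = 1.59/3 = 0.5300.
Geometric mean = √(0.6600 × 0.5300) = 0.5914.
HTMT = 0.1833 / 0.5914 = 0.310.

0.310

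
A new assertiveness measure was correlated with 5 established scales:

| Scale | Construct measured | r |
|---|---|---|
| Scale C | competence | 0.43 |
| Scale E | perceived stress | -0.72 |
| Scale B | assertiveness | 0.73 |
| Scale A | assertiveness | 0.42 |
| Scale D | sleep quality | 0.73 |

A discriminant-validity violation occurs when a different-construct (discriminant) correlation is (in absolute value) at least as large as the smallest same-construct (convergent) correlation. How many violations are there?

3

Convergent (same construct = assertiveness): Scale B, Scale A.
Smallest convergent = 0.42. Discriminant |r|: 0.43, 0.72, 0.73; count ≥ 0.42 → 3.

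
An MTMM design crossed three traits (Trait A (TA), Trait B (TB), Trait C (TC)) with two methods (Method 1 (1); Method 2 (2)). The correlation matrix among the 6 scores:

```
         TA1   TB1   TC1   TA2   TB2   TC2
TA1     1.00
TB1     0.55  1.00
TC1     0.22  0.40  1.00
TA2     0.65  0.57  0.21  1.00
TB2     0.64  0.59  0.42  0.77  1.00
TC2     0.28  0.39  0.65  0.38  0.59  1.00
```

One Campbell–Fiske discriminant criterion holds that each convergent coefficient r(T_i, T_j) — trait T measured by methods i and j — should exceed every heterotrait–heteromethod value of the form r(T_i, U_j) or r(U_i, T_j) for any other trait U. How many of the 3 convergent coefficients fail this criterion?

Convergent coefficients and their comparison sets:
TA (methods 1·2): 0.65 vs {0.64, 0.57, 0.28, 0.21} → pass.
TB (methods 1·2): 0.59 vs {0.57, 0.64, 0.39, 0.42} → fail.
TC (methods 1·2): 0.65 vs {0.21, 0.28, 0.42, 0.39} → pass.
1 of 3 fail.

1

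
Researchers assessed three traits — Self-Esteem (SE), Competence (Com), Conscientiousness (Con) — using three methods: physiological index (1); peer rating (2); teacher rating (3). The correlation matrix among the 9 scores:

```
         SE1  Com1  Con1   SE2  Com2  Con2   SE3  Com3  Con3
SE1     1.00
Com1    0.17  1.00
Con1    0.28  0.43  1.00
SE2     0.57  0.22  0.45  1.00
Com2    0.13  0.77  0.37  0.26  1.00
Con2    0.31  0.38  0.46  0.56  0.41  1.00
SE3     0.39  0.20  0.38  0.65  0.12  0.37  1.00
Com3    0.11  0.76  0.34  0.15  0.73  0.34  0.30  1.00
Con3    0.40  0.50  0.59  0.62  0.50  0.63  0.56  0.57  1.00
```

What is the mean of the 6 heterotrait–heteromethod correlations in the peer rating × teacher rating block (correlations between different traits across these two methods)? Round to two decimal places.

0.35

HTHM values (method 2 × method 3): 0.15, 0.62, 0.12, 0.50, 0.37, 0.34; mean = 2.10/6 = 0.35.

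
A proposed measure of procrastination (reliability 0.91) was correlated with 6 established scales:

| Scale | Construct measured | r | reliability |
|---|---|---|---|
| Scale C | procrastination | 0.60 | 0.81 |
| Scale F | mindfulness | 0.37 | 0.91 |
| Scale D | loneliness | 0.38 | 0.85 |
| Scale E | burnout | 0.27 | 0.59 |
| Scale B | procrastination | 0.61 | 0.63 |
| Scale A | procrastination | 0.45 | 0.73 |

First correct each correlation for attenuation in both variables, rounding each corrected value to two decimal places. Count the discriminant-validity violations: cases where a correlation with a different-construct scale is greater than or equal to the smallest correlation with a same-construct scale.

0

Disattenuated r (r / √(r_scale · r_new)):
  Scale C (conv): 0.60 / √(0.81·0.91) = 0.70
  Scale F (disc): 0.37 / √(0.91·0.91) = 0.41
  Scale D (disc): 0.38 / √(0.85·0.91) = 0.43
  Scale E (disc): 0.27 / √(0.59·0.91) = 0.37
  Scale B (conv): 0.61 / √(0.63·0.91) = 0.81
  Scale A (conv): 0.45 / √(0.73·0.91) = 0.55
Smallest convergent = 0.55. Discriminant values: 0.41, 0.43, 0.37; count ≥ 0.55 → 0.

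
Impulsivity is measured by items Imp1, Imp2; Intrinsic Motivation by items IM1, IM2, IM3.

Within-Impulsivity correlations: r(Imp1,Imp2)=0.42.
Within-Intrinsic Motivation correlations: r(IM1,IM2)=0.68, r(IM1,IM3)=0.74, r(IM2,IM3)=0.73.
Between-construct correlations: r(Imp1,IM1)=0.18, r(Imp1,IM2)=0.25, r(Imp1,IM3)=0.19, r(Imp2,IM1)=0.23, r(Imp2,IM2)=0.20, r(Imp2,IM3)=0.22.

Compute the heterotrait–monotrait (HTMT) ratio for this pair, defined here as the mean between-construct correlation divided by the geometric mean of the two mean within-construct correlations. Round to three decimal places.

0.386

Mean between = 1.27/6 = 0.2117.
Mean within-Imp = 0.42/1 = 0.4200; mean within-IM = 2.15/3 = 0.7167.
Geometric mean = √(0.4200 × 0.7167) = 0.5486.
HTMT = 0.2117 / 0.5486 = 0.386.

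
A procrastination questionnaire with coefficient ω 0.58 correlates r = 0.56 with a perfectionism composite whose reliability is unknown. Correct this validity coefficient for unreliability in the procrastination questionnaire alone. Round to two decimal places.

Single correction: r_c = r_obs / √r_xx = 0.56 / √0.58 = 0.56 / 0.7616 ≈ 0.74.

0.74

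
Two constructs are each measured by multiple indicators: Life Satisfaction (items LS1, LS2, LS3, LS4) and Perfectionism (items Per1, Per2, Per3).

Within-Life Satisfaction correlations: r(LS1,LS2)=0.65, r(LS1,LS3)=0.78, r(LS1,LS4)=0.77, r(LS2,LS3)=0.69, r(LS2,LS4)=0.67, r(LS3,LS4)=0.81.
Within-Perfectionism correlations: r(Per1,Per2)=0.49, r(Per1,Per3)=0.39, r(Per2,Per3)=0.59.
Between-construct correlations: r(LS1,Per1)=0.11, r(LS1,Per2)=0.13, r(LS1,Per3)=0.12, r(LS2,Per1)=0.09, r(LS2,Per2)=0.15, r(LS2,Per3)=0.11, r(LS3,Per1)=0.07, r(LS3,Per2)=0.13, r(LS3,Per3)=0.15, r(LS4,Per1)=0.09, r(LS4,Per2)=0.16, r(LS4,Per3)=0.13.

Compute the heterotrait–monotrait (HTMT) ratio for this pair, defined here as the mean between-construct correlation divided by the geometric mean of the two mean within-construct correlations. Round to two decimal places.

Mean between = 1.44/12 = 0.1200.
Mean within-LS = 4.37/6 = 0.7283; mean within-Per = 1.47/3 = 0.4900.
Geometric mean = √(0.7283 × 0.4900) = 0.5974.
HTMT = 0.1200 / 0.5974 = 0.20.

0.20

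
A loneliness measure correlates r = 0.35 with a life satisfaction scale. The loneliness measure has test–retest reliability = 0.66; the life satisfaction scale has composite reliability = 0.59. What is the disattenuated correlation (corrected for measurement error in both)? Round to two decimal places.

r_true = r_obs / √(r_xx · r_yy) = 0.35 / √(0.66 × 0.59) = 0.35 / √0.3894 = 0.35 / 0.6240 ≈ 0.56.

0.56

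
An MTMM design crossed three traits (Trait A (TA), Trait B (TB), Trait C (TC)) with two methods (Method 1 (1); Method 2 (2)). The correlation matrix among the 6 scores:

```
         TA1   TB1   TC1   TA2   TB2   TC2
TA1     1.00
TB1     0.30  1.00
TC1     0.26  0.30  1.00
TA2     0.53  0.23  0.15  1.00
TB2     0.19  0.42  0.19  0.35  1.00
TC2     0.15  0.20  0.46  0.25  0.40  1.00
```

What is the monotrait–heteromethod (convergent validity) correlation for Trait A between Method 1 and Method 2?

0.53

Same trait (TA), different methods: r(TA1, TA2) = 0.53.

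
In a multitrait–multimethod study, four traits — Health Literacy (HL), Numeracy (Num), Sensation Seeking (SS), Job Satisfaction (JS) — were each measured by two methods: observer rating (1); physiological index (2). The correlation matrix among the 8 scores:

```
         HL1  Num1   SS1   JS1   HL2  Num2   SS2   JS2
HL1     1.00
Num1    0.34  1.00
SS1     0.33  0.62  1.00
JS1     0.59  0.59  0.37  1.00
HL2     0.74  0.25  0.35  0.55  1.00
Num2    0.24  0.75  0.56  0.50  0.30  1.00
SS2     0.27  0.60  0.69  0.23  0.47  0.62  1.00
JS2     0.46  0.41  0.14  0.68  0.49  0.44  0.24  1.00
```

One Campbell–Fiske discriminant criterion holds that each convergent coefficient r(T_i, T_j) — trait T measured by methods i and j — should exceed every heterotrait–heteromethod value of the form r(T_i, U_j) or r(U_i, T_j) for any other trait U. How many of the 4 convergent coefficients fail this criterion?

Convergent coefficients and their comparison sets:
HL (methods 1·2): 0.74 vs {0.24, 0.25, 0.27, 0.35, 0.46, 0.55} → pass.
Num (methods 1·2): 0.75 vs {0.25, 0.24, 0.60, 0.56, 0.41, 0.50} → pass.
SS (methods 1·2): 0.69 vs {0.35, 0.27, 0.56, 0.60, 0.14, 0.23} → pass.
JS (methods 1·2): 0.68 vs {0.55, 0.46, 0.50, 0.41, 0.23, 0.14} → pass.
0 of 4 fail.

0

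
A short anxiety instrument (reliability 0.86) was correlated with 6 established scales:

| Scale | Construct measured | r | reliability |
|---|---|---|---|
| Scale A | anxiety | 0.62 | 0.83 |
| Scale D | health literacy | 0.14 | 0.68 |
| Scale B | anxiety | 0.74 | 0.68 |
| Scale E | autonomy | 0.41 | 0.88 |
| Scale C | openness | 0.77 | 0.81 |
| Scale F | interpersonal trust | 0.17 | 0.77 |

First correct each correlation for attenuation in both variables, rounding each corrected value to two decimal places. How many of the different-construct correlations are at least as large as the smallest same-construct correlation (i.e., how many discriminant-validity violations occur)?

Disattenuated r (r / √(r_scale · r_new)):
  Scale A (conv): 0.62 / √(0.83·0.86) = 0.73
  Scale D (disc): 0.14 / √(0.68·0.86) = 0.18
  Scale B (conv): 0.74 / √(0.68·0.86) = 0.97
  Scale E (disc): 0.41 / √(0.88·0.86) = 0.47
  Scale C (disc): 0.77 / √(0.81·0.86) = 0.92
  Scale F (disc): 0.17 / √(0.77·0.86) = 0.21
Smallest convergent = 0.73. Discriminant values: 0.18, 0.47, 0.92, 0.21; count ≥ 0.73 → 1.

1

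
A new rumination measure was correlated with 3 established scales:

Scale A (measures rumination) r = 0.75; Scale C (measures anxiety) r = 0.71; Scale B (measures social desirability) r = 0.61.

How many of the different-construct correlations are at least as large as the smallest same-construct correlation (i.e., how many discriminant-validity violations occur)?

0

Convergent (same construct = rumination): Scale A.
Smallest convergent = 0.75. Discriminant values: 0.71, 0.61; count ≥ 0.75 → 0.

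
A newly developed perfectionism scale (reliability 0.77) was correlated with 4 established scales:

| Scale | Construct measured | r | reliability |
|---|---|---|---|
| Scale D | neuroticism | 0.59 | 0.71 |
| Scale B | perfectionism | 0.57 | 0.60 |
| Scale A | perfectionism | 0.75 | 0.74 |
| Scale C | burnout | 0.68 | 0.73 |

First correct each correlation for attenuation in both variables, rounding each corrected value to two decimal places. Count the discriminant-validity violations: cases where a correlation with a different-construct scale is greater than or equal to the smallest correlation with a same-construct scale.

Disattenuated r (r / √(r_scale · r_new)):
  Scale D (disc): 0.59 / √(0.71·0.77) = 0.80
  Scale B (conv): 0.57 / √(0.60·0.77) = 0.84
  Scale A (conv): 0.75 / √(0.74·0.77) = 0.99
  Scale C (disc): 0.68 / √(0.73·0.77) = 0.91
Smallest convergent = 0.84. Discriminant values: 0.80, 0.91; count ≥ 0.84 → 1.

1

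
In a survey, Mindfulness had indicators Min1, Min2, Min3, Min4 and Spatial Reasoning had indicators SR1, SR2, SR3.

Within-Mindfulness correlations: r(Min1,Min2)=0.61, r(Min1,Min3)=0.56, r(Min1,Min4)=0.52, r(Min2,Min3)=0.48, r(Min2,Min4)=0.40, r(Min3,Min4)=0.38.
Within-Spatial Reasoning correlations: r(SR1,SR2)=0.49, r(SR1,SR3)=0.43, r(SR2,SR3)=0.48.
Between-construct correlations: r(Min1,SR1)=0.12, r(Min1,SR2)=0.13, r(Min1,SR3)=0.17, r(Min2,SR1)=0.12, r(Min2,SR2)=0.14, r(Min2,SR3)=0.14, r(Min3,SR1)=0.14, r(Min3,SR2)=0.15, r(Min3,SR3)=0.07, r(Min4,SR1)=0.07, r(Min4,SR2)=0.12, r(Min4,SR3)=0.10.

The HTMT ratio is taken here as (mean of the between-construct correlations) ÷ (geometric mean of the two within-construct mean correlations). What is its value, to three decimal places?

Mean between = 1.47/12 = 0.1225.
Mean within-Min = 2.95/6 = 0.4917; mean within-SR = 1.40/3 = 0.4667.
Geometric mean = √(0.4917 × 0.4667) = 0.4790.
HTMT = 0.1225 / 0.4790 = 0.256.

0.256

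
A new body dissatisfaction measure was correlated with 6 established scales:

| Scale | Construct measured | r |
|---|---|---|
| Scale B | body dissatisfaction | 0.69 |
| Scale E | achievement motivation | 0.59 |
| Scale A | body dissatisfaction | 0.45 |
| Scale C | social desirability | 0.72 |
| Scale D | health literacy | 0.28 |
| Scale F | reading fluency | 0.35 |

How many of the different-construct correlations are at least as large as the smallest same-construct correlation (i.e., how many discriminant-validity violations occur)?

Convergent (same construct = body dissatisfaction): Scale B, Scale A.
Smallest convergent = 0.45. Discriminant values: 0.59, 0.72, 0.28, 0.35; count ≥ 0.45 → 2.

2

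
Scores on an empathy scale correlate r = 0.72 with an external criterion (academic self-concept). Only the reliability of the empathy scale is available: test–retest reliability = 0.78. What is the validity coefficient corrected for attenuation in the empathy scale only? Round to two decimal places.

Single correction: r_c = r_obs / √r_xx = 0.72 / √0.78 = 0.72 / 0.8832 ≈ 0.82.

0.82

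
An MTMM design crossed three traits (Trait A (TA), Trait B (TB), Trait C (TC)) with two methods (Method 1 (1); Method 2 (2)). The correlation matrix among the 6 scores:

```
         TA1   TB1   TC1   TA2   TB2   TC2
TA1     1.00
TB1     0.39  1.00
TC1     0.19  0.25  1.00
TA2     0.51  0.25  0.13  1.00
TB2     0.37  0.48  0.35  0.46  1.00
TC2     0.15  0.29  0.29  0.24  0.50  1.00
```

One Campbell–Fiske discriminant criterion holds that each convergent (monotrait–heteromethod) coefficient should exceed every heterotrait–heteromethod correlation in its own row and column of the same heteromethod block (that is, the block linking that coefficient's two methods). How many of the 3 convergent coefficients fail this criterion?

1

Each convergent coefficient versus the relevant comparison correlations:
TA (methods 1·2): 0.51 vs {0.37, 0.25, 0.15, 0.13} → pass.
TB (methods 1·2): 0.48 vs {0.25, 0.37, 0.29, 0.35} → pass.
TC (methods 1·2): 0.29 vs {0.13, 0.15, 0.35, 0.29} → fail.
1 of 3 fail.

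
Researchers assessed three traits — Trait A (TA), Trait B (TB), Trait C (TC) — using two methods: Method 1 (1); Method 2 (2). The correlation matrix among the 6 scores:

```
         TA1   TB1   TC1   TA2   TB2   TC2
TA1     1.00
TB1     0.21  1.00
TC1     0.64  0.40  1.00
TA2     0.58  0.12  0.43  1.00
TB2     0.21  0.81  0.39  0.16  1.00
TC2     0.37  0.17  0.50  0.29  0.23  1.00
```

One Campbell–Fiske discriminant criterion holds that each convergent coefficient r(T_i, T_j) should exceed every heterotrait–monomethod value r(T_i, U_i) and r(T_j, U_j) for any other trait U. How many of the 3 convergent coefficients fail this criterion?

Convergent coefficients and their comparison sets:
TA (methods 1·2): 0.58 vs {0.21, 0.16, 0.64, 0.29} → fail.
TB (methods 1·2): 0.81 vs {0.21, 0.16, 0.40, 0.23} → pass.
TC (methods 1·2): 0.50 vs {0.64, 0.29, 0.40, 0.23} → fail.
2 of 3 fail.

2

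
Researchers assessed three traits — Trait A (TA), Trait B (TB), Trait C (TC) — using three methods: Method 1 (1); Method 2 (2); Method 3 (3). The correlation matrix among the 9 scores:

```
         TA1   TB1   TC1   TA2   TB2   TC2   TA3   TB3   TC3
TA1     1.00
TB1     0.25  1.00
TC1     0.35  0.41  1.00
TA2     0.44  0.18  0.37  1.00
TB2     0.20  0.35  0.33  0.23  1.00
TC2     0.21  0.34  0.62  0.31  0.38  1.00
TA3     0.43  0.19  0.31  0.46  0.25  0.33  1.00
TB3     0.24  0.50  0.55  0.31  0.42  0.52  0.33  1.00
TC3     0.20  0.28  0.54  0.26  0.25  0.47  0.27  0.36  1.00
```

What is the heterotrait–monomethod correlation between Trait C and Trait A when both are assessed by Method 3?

Different traits, same method: r(TC3, TA3) = 0.27.

0.27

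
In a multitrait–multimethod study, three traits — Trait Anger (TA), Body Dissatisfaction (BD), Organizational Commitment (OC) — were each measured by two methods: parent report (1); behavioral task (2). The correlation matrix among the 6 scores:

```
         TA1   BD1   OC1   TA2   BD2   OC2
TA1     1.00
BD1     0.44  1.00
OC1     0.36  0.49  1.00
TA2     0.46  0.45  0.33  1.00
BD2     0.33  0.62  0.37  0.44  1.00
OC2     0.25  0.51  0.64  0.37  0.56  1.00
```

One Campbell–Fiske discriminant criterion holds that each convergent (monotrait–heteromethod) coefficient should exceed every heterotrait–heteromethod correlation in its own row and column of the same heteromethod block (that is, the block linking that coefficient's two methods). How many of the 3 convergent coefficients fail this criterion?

0

Convergent coefficients and their comparison sets:
TA (methods 1·2): 0.46 vs {0.33, 0.45, 0.25, 0.33} → pass.
BD (methods 1·2): 0.62 vs {0.45, 0.33, 0.51, 0.37} → pass.
OC (methods 1·2): 0.64 vs {0.33, 0.25, 0.37, 0.51} → pass.
0 of 3 fail.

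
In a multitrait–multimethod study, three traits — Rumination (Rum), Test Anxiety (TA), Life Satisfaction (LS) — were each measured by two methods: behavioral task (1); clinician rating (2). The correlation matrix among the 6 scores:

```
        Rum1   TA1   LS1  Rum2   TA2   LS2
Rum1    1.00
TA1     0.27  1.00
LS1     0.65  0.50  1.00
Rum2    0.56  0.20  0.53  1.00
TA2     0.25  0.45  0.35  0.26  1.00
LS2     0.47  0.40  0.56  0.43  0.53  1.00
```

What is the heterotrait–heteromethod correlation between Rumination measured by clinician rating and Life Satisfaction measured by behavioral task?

Different traits and methods: r(Rum2, LS1) = 0.53.

0.53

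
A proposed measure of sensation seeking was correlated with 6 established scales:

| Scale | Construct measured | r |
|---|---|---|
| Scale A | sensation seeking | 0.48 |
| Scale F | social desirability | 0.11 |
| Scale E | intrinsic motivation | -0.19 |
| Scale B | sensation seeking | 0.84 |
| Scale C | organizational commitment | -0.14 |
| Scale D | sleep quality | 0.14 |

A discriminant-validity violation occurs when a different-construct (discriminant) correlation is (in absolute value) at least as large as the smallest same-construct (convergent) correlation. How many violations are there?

Convergent (same construct = sensation seeking): Scale A, Scale B.
Smallest convergent = 0.48. Discriminant |r|: 0.11, 0.19, 0.14, 0.14; count ≥ 0.48 → 0.

0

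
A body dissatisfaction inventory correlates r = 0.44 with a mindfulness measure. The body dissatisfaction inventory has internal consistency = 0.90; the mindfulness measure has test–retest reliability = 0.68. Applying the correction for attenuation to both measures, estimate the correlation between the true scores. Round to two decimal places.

r_true = r_obs / √(r_xx · r_yy) = 0.44 / √(0.90 × 0.68) = 0.44 / √0.6120 = 0.44 / 0.7823 ≈ 0.56.

0.56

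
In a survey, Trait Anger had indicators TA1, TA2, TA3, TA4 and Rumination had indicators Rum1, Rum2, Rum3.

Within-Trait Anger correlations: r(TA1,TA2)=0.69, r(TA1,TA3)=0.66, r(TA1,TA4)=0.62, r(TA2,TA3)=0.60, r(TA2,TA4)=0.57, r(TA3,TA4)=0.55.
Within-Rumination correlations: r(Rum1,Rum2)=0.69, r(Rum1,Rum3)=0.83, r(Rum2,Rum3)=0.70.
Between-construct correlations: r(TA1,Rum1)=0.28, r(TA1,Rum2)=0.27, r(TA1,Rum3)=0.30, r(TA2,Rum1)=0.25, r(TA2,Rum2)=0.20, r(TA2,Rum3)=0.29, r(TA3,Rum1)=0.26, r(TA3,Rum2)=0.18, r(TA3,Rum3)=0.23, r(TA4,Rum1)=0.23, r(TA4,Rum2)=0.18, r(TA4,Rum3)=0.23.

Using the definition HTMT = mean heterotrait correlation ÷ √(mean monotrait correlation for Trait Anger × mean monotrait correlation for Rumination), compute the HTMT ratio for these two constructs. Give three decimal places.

Mean between = 2.90/12 = 0.2417.
Mean within-TA = 3.69/6 = 0.6150; mean within-Rum = 2.22/3 = 0.7400.
Geometric mean = √(0.6150 × 0.7400) = 0.6746.
HTMT = 0.2417 / 0.6746 = 0.358.

0.358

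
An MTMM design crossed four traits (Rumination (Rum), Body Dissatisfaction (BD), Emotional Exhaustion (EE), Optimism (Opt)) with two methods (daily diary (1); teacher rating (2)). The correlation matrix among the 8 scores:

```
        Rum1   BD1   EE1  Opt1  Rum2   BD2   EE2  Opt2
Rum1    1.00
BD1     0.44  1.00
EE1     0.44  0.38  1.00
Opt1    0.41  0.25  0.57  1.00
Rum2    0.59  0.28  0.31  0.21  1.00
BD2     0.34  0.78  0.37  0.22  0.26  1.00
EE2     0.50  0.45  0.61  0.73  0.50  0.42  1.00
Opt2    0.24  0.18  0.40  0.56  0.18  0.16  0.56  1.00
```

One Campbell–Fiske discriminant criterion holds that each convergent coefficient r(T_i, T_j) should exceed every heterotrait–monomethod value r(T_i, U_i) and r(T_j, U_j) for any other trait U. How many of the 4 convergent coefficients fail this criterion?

1

Checking each validity diagonal entry against its comparison values:
Rum (methods 1·2): 0.59 vs {0.44, 0.26, 0.44, 0.50, 0.41, 0.18} → pass.
BD (methods 1·2): 0.78 vs {0.44, 0.26, 0.38, 0.42, 0.25, 0.16} → pass.
EE (methods 1·2): 0.61 vs {0.44, 0.50, 0.38, 0.42, 0.57, 0.56} → pass.
Opt (methods 1·2): 0.56 vs {0.41, 0.18, 0.25, 0.16, 0.57, 0.56} → fail.
1 of 4 fail.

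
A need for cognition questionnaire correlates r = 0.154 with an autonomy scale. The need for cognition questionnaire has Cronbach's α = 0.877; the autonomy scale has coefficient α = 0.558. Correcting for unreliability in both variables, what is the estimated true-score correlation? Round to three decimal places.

r_true = r_obs / √(r_xx · r_yy) = 0.154 / √(0.877 × 0.558) = 0.154 / √0.489366 = 0.154 / 0.6995 ≈ 0.220.

0.220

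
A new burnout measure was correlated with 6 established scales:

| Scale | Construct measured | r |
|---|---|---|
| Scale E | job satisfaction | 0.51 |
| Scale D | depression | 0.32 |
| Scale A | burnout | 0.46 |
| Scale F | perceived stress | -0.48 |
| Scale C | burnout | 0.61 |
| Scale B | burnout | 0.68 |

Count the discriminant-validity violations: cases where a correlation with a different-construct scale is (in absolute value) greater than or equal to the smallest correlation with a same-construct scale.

2

Convergent (same construct = burnout): Scale A, Scale C, Scale B.
Smallest convergent = 0.46. Discriminant |r|: 0.51, 0.32, 0.48; count ≥ 0.46 → 2.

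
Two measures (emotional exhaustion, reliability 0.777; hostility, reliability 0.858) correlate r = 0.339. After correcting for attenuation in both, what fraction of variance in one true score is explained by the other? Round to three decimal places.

0.172

Disattenuated r = 0.339 / √(0.777 × 0.858) = 0.339 / 0.8165 = 0.4152.
Shared true-score variance = 0.4152² = 0.1724 ≈ 0.172.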